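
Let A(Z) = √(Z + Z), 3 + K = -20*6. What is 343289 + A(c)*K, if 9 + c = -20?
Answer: 343289 - 123*I*√58 ≈ 3.4329e+5 - 936.74*I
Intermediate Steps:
c = -29 (c = -9 - 20 = -29)
K = -123 (K = -3 - 20*6 = -3 - 120 = -123)
A(Z) = √2*√Z (A(Z) = √(2*Z) = √2*√Z)
343289 + A(c)*K = 343289 + (√2*√(-29))*(-123) = 343289 + (√2*(I*√29))*(-123) = 343289 + (I*√58)*(-123) = 343289 - 123*I*√58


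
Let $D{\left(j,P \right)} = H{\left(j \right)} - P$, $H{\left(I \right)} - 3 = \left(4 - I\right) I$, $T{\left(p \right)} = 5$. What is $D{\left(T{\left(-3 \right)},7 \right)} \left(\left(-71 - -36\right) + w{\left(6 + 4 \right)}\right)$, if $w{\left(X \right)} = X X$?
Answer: $-585$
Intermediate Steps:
$H{\left(I \right)} = 3 + I \left(4 - I\right)$ ($H{\left(I \right)} = 3 + \left(4 - I\right) I = 3 + I \left(4 - I\right)$)
$D{\left(j,P \right)} = 3 - P - j^{2} + 4 j$ ($D{\left(j,P \right)} = \left(3 - j^{2} + 4 j\right) - P = 3 - P - j^{2} + 4 j$)
$w{\left(X \right)} = X^{2}$
$D{\left(T{\left(-3 \right)},7 \right)} \left(\left(-71 - -36\right) + w{\left(6 + 4 \right)}\right) = \left(3 - 7 - 5^{2} + 4 \cdot 5\right) \left(\left(-71 - -36\right) + \left(6 + 4\right)^{2}\right) = \left(3 - 7 - 25 + 20\right) \left(\left(-71 + 36\right) + 10^{2}\right) = \left(3 - 7 - 25 + 20\right) \left(-35 + 100\right) = \left(-9\right) 65 = -585$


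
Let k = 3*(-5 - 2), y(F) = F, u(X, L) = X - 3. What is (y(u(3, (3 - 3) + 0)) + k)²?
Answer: 441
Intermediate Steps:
u(X, L) = -3 + X
k = -21 (k = 3*(-7) = -21)
(y(u(3, (3 - 3) + 0)) + k)² = ((-3 + 3) - 21)² = (0 - 21)² = (-21)² = 441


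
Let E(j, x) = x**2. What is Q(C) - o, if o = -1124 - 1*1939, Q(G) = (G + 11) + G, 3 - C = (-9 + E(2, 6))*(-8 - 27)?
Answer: 4970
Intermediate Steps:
C = 948 (C = 3 - (-9 + 6**2)*(-8 - 27) = 3 - (-9 + 36)*(-35) = 3 - 27*(-35) = 3 - 1*(-945) = 3 + 945 = 948)
Q(G) = 11 + 2*G (Q(G) = (11 + G) + G = 11 + 2*G)
o = -3063 (o = -1124 - 1939 = -3063)
Q(C) - o = (11 + 2*948) - 1*(-3063) = (11 + 1896) + 3063 = 1907 + 3063 = 4970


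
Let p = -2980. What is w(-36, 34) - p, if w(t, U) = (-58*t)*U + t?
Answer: 73936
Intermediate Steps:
w(t, U) = t - 58*U*t (w(t, U) = -58*U*t + t = t - 58*U*t)
w(-36, 34) - p = -36*(1 - 58*34) - 1*(-2980) = -36*(1 - 1972) + 2980 = -36*(-1971) + 2980 = 70956 + 2980 = 73936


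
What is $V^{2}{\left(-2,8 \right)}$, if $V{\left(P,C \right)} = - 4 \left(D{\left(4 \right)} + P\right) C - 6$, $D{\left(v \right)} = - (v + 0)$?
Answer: $34596$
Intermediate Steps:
$D{\left(v \right)} = - v$
$V{\left(P,C \right)} = -6 + C \left(16 - 4 P\right)$ ($V{\left(P,C \right)} = - 4 \left(\left(-1\right) 4 + P\right) C - 6 = - 4 \left(-4 + P\right) C - 6 = \left(16 - 4 P\right) C - 6 = C \left(16 - 4 P\right) - 6 = -6 + C \left(16 - 4 P\right)$)
$V^{2}{\left(-2,8 \right)} = \left(-6 + 16 \cdot 8 - 32 \left(-2\right)\right)^{2} = \left(-6 + 128 + 64\right)^{2} = 186^{2} = 34596$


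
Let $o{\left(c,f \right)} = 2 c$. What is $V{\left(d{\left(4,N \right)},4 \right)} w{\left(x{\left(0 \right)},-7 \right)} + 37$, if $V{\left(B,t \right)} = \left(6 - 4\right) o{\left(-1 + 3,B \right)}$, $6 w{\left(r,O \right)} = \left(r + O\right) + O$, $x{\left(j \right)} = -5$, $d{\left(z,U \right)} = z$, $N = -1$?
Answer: $\frac{35}{3} \approx 11.667$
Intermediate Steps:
$w{\left(r,O \right)} = \frac{O}{3} + \frac{r}{6}$ ($w{\left(r,O \right)} = \frac{\left(r + O\right) + O}{6} = \frac{\left(O + r\right) + O}{6} = \frac{r + 2 O}{6} = \frac{O}{3} + \frac{r}{6}$)
$V{\left(B,t \right)} = 8$ ($V{\left(B,t \right)} = \left(6 - 4\right) 2 \left(-1 + 3\right) = 2 \cdot 2 \cdot 2 = 2 \cdot 4 = 8$)
$V{\left(d{\left(4,N \right)},4 \right)} w{\left(x{\left(0 \right)},-7 \right)} + 37 = 8 \left(\frac{1}{3} \left(-7\right) + \frac{1}{6} \left(-5\right)\right) + 37 = 8 \left(- \frac{7}{3} - \frac{5}{6}\right) + 37 = 8 \left(- \frac{19}{6}\right) + 37 = - \frac{76}{3} + 37 = \frac{35}{3}$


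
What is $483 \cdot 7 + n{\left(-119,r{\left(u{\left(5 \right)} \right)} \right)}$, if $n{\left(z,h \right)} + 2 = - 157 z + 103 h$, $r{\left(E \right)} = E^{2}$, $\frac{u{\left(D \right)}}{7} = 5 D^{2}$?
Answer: $78881437$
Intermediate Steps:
$u{\left(D \right)} = 35 D^{2}$ ($u{\left(D \right)} = 7 \cdot 5 D^{2} = 35 D^{2}$)
$n{\left(z,h \right)} = -2 - 157 z + 103 h$ ($n{\left(z,h \right)} = -2 + \left(- 157 z + 103 h\right) = -2 - 157 z + 103 h$)
$483 \cdot 7 + n{\left(-119,r{\left(u{\left(5 \right)} \right)} \right)} = 483 \cdot 7 - \left(-18681 - 78859375\right) = 3381 + \left(-2 + 18683 + 103 \left(35 \cdot 25\right)^{2}\right) = 3381 + \left(-2 + 18683 + 103 \cdot 875^{2}\right) = 3381 + \left(-2 + 18683 + 103 \cdot 765625\right) = 3381 + \left(-2 + 18683 + 78859375\right) = 3381 + 78878056 = 78881437$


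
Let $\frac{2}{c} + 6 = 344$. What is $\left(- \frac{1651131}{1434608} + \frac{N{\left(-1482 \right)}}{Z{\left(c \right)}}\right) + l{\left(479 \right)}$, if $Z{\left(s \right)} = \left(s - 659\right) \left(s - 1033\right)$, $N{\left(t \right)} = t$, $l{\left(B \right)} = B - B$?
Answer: $- \frac{1709337041771}{1482377116060} \approx -1.1531$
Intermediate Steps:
$c = \frac{1}{169}$ ($c = \frac{2}{-6 + 344} = \frac{2}{338} = 2 \cdot \frac{1}{338} = \frac{1}{169} \approx 0.0059172$)
$l{\left(B \right)} = 0$
$Z{\left(s \right)} = \left(-1033 + s\right) \left(-659 + s\right)$ ($Z{\left(s \right)} = \left(-659 + s\right) \left(-1033 + s\right) = \left(-1033 + s\right) \left(-659 + s\right)$)
$\left(- \frac{1651131}{1434608} + \frac{N{\left(-1482 \right)}}{Z{\left(c \right)}}\right) + l{\left(479 \right)} = \left(- \frac{1651131}{1434608} - \frac{1482}{680747 + \left(\frac{1}{169}\right)^{2} - \frac{1692}{169}}\right) + 0 = \left(\left(-1651131\right) \frac{1}{1434608} - \frac{1482}{680747 + \frac{1}{28561} - \frac{1692}{169}}\right) + 0 = \left(- \frac{1651131}{1434608} - \frac{1482}{\frac{19442529120}{28561}}\right) + 0 = \left(- \frac{1651131}{1434608} - \frac{7054567}{3240421520}\right) + 0 = - \frac{1709337041771}{1482377116060} + 0 = - \frac{1709337041771}{1482377116060}$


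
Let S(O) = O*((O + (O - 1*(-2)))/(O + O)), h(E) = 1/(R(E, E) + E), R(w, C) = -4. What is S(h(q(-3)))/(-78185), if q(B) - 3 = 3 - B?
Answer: -6/390925 ≈ -1.5348e-5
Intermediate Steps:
q(B) = 6 - B (q(B) = 3 + (3 - B) = 6 - B)
h(E) = 1/(-4 + E)
S(O) = 1 + O (S(O) = O*((O + (O + 2))/((2*O))) = O*((O + (2 + O))*(1/(2*O))) = O*((2 + 2*O)*(1/(2*O))) = O*((2 + 2*O)/(2*O)) = 1 + O)
S(h(q(-3)))/(-78185) = (1 + 1/(-4 + (6 - 1*(-3))))/(-78185) = (1 + 1/(-4 + (6 + 3)))*(-1/78185) = (1 + 1/(-4 + 9))*(-1/78185) = (1 + 1/5)*(-1/78185) = (6/5)*(-1/78185) = -6/390925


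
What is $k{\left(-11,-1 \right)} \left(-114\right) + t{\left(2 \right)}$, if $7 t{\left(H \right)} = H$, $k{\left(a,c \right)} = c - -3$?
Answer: $- \frac{1594}{7} \approx -227.71$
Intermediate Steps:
$k{\left(a,c \right)} = 3 + c$ ($k{\left(a,c \right)} = c + 3 = 3 + c$)
$t{\left(H \right)} = \frac{H}{7}$
$k{\left(-11,-1 \right)} \left(-114\right) + t{\left(2 \right)} = \left(3 - 1\right) \left(-114\right) + \frac{1}{7} \cdot 2 = 2 \left(-114\right) + \frac{2}{7} = -228 + \frac{2}{7} = - \frac{1594}{7}$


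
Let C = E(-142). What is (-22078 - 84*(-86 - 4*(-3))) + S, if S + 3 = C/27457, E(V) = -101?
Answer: -435605406/27457 ≈ -15865.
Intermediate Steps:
C = -101
S = -82472/27457 (S = -3 - 101/27457 = -82472/27457 ≈ -3.0037)
(-22078 - 84*(-86 - 4*(-3))) + S = (-22078 - 84*(-86 - 4*(-3))) - 82472/27457 = (-22078 - 84*(-86 + 12)) - 82472/27457 = (-22078 - 84*(-74)) - 82472/27457 = (-22078 + 6216) - 82472/27457 = -15862 - 82472/27457 = -435605406/27457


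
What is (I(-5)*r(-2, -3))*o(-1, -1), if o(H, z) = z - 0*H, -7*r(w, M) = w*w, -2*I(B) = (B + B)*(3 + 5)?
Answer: 160/7 ≈ 22.857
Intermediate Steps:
I(B) = -8*B (I(B) = -(B + B)*(3 + 5)/2 = -2*B*8/2 = -8*B)
r(w, M) = -w**2/7 (r(w, M) = -w*w/7 = -w**2/7)
o(H, z) = z (o(H, z) = z - 1*0 = z + 0 = z)
(I(-5)*r(-2, -3))*o(-1, -1) = ((-8*(-5))*(-1/7*(-2)**2))*(-1) = (40*(-1/7*4))*(-1) = (40*(-4/7))*(-1) = -160/7*(-1) = 160/7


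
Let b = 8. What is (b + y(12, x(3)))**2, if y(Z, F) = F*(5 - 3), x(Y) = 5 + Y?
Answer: 576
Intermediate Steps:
y(Z, F) = 2*F (y(Z, F) = F*2 = 2*F)
(b + y(12, x(3)))**2 = (8 + 2*(5 + 3))**2 = (8 + 2*8)**2 = (8 + 16)**2 = 24**2 = 576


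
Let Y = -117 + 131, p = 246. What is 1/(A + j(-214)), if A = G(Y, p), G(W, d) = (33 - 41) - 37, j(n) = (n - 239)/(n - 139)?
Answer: -353/15432 ≈ -0.022875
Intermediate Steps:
Y = 14
j(n) = (-239 + n)/(-139 + n)
G(W, d) = -45 (G(W, d) = -8 - 37 = -45)
A = -45
1/(A + j(-214)) = 1/(-45 + (-239 - 214)/(-139 - 214)) = 1/(-45 - 453/(-353)) = 1/(-45 - 1/353*(-453)) = 1/(-45 + 453/353) = 1/(-15432/353) = -353/15432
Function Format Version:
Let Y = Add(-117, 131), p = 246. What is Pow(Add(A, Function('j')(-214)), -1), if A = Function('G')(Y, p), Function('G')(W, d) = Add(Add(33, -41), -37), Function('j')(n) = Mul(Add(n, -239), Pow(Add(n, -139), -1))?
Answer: Rational(-353, 15432) ≈ -0.022875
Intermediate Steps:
Y = 14
Function('j')(n) = Mul(Pow(Add(-139, n), -1), Add(-239, n)) (Function('j')(n) = Mul(Add(-239, n), Pow(Add(-139, n), -1)) = Mul(Pow(Add(-139, n), -1), Add(-239, n)))
Function('G')(W, d) = -45 (Function('G')(W, d) = Add(-8, -37) = -45)
A = -45
Pow(Add(A, Function('j')(-214)), -1) = Pow(Add(-45, Mul(Pow(Add(-139, -214), -1), Add(-239, -214))), -1) = Pow(Add(-45, Mul(Pow(-353, -1), -453)), -1) = Pow(Add(-45, Mul(Rational(-1, 353), -453)), -1) = Pow(Add(-45, Rational(453, 353)), -1) = Pow(Rational(-15432, 353), -1) = Rational(-353, 15432)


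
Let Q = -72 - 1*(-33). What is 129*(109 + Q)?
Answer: 9030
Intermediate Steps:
Q = -39 (Q = -72 + 33 = -39)
129*(109 + Q) = 129*(109 - 39) = 129*70 = 9030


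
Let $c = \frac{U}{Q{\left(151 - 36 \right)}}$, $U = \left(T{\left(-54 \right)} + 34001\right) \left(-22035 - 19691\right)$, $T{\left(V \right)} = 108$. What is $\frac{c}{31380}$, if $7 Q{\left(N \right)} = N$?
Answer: $- \frac{216578803}{78450} \approx -2760.7$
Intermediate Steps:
$Q{\left(N \right)} = \frac{N}{7}$
$U = -1423232134$ ($U = \left(108 + 34001\right) \left(-22035 - 19691\right) = 34109 \left(-41726\right) = -1423232134$)
$c = - \frac{433157606}{5}$ ($c = - \frac{1423232134}{\frac{1}{7} \left(151 - 36\right)} = - \frac{1423232134}{\frac{1}{7} \cdot 115} = - \frac{1423232134}{\frac{115}{7}} = \left(-1423232134\right) \frac{7}{115} = - \frac{433157606}{5} \approx -8.6632 \cdot 10^{7}$)
$\frac{c}{31380} = - \frac{433157606}{5 \cdot 31380} = \left(- \frac{433157606}{5}\right) \frac{1}{31380} = - \frac{216578803}{78450}$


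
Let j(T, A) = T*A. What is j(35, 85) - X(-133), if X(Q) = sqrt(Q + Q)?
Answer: 2975 - I*sqrt(266) ≈ 2975.0 - 16.31*I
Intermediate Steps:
j(T, A) = A*T
X(Q) = sqrt(2)*sqrt(Q) (X(Q) = sqrt(2*Q) = sqrt(2)*sqrt(Q))
j(35, 85) - X(-133) = 85*35 - sqrt(2)*sqrt(-133) = 2975 - sqrt(2)*I*sqrt(133) = 2975 - I*sqrt(266)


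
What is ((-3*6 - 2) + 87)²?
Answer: 4489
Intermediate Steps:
((-3*6 - 2) + 87)² = ((-18 - 2) + 87)² = (-20 + 87)² = 67² = 4489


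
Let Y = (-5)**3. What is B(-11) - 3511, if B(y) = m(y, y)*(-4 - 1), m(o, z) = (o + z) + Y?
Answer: -2776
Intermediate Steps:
Y = -125
m(o, z) = -125 + o + z (m(o, z) = (o + z) - 125 = -125 + o + z)
B(y) = 625 - 10*y (B(y) = (-125 + y + y)*(-4 - 1) = (-125 + 2*y)*(-5) = 625 - 10*y)
B(-11) - 3511 = (625 - 10*(-11)) - 3511 = (625 + 110) - 3511 = 735 - 3511 = -2776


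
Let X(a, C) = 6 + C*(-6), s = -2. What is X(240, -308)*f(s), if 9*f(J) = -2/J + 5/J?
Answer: -309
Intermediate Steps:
X(a, C) = 6 - 6*C
f(J) = 1/(3*J) (f(J) = (-2/J + 5/J)/9 = (3/J)/9 = 1/(3*J))
X(240, -308)*f(s) = (6 - 6*(-308))*((1/3)/(-2)) = (6 + 1848)*((1/3)*(-1/2)) = 1854*(-1/6) = -309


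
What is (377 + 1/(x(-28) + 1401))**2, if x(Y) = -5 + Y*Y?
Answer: 675455503321/4752400 ≈ 1.4213e+5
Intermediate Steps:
x(Y) = -5 + Y**2
(377 + 1/(x(-28) + 1401))**2 = (377 + 1/((-5 + (-28)**2) + 1401))**2 = (377 + 1/((-5 + 784) + 1401))**2 = (377 + 1/(779 + 1401))**2 = (377 + 1/2180)**2 = (821861/2180)**2 = 675455503321/4752400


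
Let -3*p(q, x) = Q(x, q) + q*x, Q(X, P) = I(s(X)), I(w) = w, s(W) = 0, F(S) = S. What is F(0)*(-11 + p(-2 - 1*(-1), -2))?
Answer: 0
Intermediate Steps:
Q(X, P) = 0
p(q, x) = -q*x/3 (p(q, x) = -(0 + q*x)/3 = -q*x/3)
F(0)*(-11 + p(-2 - 1*(-1), -2)) = 0*(-11 - ⅓*(-2 - 1*(-1))*(-2)) = 0*(-11 - ⅓*(-2 + 1)*(-2)) = 0*(-11 - ⅓*(-1)*(-2)) = 0*(-11 - ⅔) = 0*(-35/3) = 0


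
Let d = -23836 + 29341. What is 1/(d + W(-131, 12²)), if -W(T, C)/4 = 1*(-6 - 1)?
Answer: 1/5533 ≈ 0.00018073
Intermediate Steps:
W(T, C) = 28 (W(T, C) = -4*(-6 - 1) = -4*(-7) = 28)
d = 5505
1/(d + W(-131, 12²)) = 1/(5505 + 28) = 1/5533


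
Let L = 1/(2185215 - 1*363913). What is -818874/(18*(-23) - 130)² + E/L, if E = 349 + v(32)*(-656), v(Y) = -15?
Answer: 2745878587260067/147968 ≈ 1.8557e+10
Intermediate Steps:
L = 1/1821302 (L = 1/(2185215 - 363913) = 1/1821302 ≈ 5.4906e-7)
E = 10189 (E = 349 - 15*(-656) = 349 + 9840 = 10189)
-818874/(18*(-23) - 130)² + E/L = -818874/(18*(-23) - 130)² + 10189/(1/1821302) = -818874/(-414 - 130)² + 10189*1821302 = -818874/((-544)²) + 18557246078 = -818874/295936 + 18557246078 = -818874*1/295936 + 18557246078 = -409437/147968 + 18557246078 = 2745878587260067/147968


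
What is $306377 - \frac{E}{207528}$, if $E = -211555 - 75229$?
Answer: $\frac{7947761605}{25941} \approx 3.0638 \cdot 10^{5}$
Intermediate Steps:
$E = -286784$ ($E = -211555 - 75229 = -286784$)
$306377 - \frac{E}{207528} = 306377 - - \frac{286784}{207528} = 306377 - \left(-286784\right) \frac{1}{207528} = 306377 - - \frac{35848}{25941} = 306377 + \frac{35848}{25941} = \frac{7947761605}{25941}$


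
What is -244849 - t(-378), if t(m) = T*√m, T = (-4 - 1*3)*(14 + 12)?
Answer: -244849 + 546*I*√42 ≈ -2.4485e+5 + 3538.5*I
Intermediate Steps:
T = -182 (T = (-4 - 3)*26 = -7*26 = -182)
t(m) = -182*√m
-244849 - t(-378) = -244849 - (-182)*√(-378) = -244849 - (-182)*3*I*√42 = -244849 - (-546)*I*√42 = -244849 + 546*I*√42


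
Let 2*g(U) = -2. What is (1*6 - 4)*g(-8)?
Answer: -2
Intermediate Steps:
g(U) = -1 (g(U) = (½)*(-2) = -1)
(1*6 - 4)*g(-8) = (1*6 - 4)*(-1) = (6 - 4)*(-1) = 2*(-1) = -2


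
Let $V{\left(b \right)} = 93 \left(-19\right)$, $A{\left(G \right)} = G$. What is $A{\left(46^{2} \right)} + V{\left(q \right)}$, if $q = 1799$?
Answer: $349$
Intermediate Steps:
$V{\left(b \right)} = -1767$
$A{\left(46^{2} \right)} + V{\left(q \right)} = 46^{2} - 1767 = 2116 - 1767 = 349$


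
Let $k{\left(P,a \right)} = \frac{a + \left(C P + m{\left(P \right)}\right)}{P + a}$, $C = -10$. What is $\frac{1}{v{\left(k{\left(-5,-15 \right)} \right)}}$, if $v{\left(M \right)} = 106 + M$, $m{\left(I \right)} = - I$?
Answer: $\frac{1}{104} \approx 0.0096154$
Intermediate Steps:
$k{\left(P,a \right)} = \frac{a - 11 P}{P + a}$
$\frac{1}{v{\left(k{\left(-5,-15 \right)} \right)}} = \frac{1}{106 + \frac{-15 - -55}{-5 - 15}} = \frac{1}{106 + \frac{-15 + 55}{-20}} = \frac{1}{106 - 2} = \frac{1}{104}$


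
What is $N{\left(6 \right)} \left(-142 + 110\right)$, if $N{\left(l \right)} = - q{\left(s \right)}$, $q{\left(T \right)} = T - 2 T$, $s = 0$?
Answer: $0$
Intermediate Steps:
$q{\left(T \right)} = - T$
$N{\left(l \right)} = 0$ ($N{\left(l \right)} = - \left(-1\right) 0 = \left(-1\right) 0 = 0$)
$N{\left(6 \right)} \left(-142 + 110\right) = 0 \left(-142 + 110\right) = 0 \left(-32\right) = 0$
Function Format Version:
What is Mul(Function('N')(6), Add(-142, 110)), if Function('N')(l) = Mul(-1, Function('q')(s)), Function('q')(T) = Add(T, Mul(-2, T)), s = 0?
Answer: 0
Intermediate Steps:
Function('q')(T) = Mul(-1, T)
Function('N')(l) = 0 (Function('N')(l) = Mul(-1, Mul(-1, 0)) = Mul(-1, 0) = 0)
Mul(Function('N')(6), Add(-142, 110)) = Mul(0, Add(-142, 110)) = Mul(0, -32) = 0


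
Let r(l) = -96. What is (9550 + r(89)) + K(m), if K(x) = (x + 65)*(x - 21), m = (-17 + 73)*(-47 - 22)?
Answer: 14768569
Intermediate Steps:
m = -3864 (m = 56*(-69) = -3864)
K(x) = (-21 + x)*(65 + x) (K(x) = (65 + x)*(-21 + x) = (-21 + x)*(65 + x))
(9550 + r(89)) + K(m) = (9550 - 96) + (-1365 + (-3864)**2 + 44*(-3864)) = 9454 + (-1365 + 14930496 - 170016) = 9454 + 14759115 = 14768569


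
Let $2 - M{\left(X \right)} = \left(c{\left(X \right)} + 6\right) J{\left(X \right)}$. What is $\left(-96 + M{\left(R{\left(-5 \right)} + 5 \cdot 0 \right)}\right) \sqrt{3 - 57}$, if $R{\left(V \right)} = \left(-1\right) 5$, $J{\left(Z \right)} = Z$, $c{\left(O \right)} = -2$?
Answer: $- 222 i \sqrt{6} \approx - 543.79 i$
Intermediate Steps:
$R{\left(V \right)} = -5$
$M{\left(X \right)} = 2 - 4 X$ ($M{\left(X \right)} = 2 - \left(-2 + 6\right) X = 2 - 4 X$)
$\left(-96 + M{\left(R{\left(-5 \right)} + 5 \cdot 0 \right)}\right) \sqrt{3 - 57} = \left(-96 - \left(-2 + 4 \left(-5 + 5 \cdot 0\right)\right)\right) \sqrt{3 - 57} = \left(-96 - \left(-2 + 4 \left(-5 + 0\right)\right)\right) \sqrt{-54} = \left(-96 + \left(2 - -20\right)\right) 3 i \sqrt{6} = \left(-96 + \left(2 + 20\right)\right) 3 i \sqrt{6} = \left(-96 + 22\right) 3 i \sqrt{6} = - 74 \cdot 3 i \sqrt{6} = - 222 i \sqrt{6}$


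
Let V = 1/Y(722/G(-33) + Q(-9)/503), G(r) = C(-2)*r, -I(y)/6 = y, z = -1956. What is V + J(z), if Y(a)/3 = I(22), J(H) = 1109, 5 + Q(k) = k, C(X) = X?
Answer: 439163/396 ≈ 1109.0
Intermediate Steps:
I(y) = -6*y
G(r) = -2*r
Q(k) = -5 + k
Y(a) = -396 (Y(a) = 3*(-6*22) = 3*(-132) = -396)
V = -1/396 (V = 1/(-396) = -1/396 ≈ -0.0025253)
V + J(z) = -1/396 + 1109 = 439163/396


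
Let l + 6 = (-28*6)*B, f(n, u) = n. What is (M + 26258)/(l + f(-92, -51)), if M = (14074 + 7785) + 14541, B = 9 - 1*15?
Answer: 31329/455 ≈ 68.855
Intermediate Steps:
B = -6 (B = 9 - 15 = -6)
l = 1002 (l = -6 - 28*6*(-6) = -6 - 168*(-6) = -6 + 1008 = 1002)
M = 36400 (M = 21859 + 14541 = 36400)
(M + 26258)/(l + f(-92, -51)) = (36400 + 26258)/(1002 - 92) = 62658/910 = 62658*(1/910) = 31329/455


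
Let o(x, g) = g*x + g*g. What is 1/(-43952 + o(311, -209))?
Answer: -1/65270 ≈ -1.5321e-5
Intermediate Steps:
o(x, g) = g² + g*x (o(x, g) = g*x + g² = g² + g*x)
1/(-43952 + o(311, -209)) = 1/(-43952 - 209*(-209 + 311)) = 1/(-43952 - 209*102) = 1/(-43952 - 21318) = 1/(-65270) = -1/65270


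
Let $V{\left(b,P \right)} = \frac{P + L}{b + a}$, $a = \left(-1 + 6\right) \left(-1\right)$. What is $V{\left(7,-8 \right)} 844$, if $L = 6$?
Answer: $-844$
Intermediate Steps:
$a = -5$ ($a = 5 \left(-1\right) = -5$)
$V{\left(b,P \right)} = \frac{6 + P}{-5 + b}$ ($V{\left(b,P \right)} = \frac{P + 6}{b - 5} = \frac{6 + P}{-5 + b}$)
$V{\left(7,-8 \right)} 844 = \frac{6 - 8}{-5 + 7} \cdot 844 = \frac{1}{2} \left(-2\right) 844 = \left(-1\right) 844 = -844$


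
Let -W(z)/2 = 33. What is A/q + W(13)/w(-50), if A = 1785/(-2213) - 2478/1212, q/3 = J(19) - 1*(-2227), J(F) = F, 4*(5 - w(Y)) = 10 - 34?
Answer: -18073641667/3012061188 ≈ -6.0004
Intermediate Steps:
w(Y) = 11 (w(Y) = 5 - (10 - 34)/4 = 5 - ¼*(-24) = 5 + 6 = 11)
W(z) = -66 (W(z) = -2*33 = -66)
q = 6738 (q = 3*(19 - 1*(-2227)) = 3*(19 + 2227) = 3*2246 = 6738)
A = -1274539/447026 (A = 1785*(-1/2213) - 2478*1/1212 = -1785/2213 - 413/202 = -1274539/447026 ≈ -2.8512)
A/q + W(13)/w(-50) = -1274539/447026/6738 - 66/11 = -1274539/447026*1/6738 - 66*1/11 = -1274539/3012061188 - 6 = -18073641667/3012061188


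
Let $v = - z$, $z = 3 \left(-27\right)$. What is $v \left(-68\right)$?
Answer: $-5508$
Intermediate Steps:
$z = -81$
$v = 81$ ($v = \left(-1\right) \left(-81\right) = 81$)
$v \left(-68\right) = 81 \left(-68\right) = -5508$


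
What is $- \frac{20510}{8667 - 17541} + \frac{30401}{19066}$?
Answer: $\frac{330411067}{84595842} \approx 3.9058$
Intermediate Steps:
$- \frac{20510}{8667 - 17541} + \frac{30401}{19066} = - \frac{20510}{8667 - 17541} + 30401 \cdot \frac{1}{19066} = - \frac{20510}{-8874} + \frac{30401}{19066} = \left(-20510\right) \left(- \frac{1}{8874}\right) + \frac{30401}{19066} = \frac{10255}{4437} + \frac{30401}{19066} = \frac{330411067}{84595842}$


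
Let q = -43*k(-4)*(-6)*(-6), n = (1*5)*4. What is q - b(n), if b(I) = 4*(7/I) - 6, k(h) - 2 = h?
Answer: 15503/5 ≈ 3100.6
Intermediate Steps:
k(h) = 2 + h
n = 20 (n = 5*4 = 20)
b(I) = -6 + 28/I (b(I) = 28/I - 6 = -6 + 28/I)
q = 3096 (q = -43*(2 - 4)*(-6)*(-6) = -43*(-2*(-6))*(-6) = -516*(-6) = -43*(-72) = 3096)
q - b(n) = 3096 - (-6 + 28/20) = 3096 - (-6 + 28*(1/20)) = 3096 - (-6 + 7/5) = 3096 - 1*(-23/5) = 3096 + 23/5 = 15503/5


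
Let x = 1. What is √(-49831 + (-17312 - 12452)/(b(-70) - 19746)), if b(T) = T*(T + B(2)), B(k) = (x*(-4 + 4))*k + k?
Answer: I*√2797652425893/7493 ≈ 223.22*I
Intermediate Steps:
B(k) = k (B(k) = (1*(-4 + 4))*k + k = (1*0)*k + k = 0*k + k = 0 + k = k)
b(T) = T*(2 + T) (b(T) = T*(T + 2) = T*(2 + T))
√(-49831 + (-17312 - 12452)/(b(-70) - 19746)) = √(-49831 + (-17312 - 12452)/(-70*(2 - 70) - 19746)) = √(-49831 - 29764/(-70*(-68) - 19746)) = √(-49831 - 29764/(4760 - 19746)) = √(-49831 - 29764/(-14986)) = √(-49831 - 29764*(-1/14986)) = √(-49831 + 14882/7493) = √(-373368801/7493) = I*√2797652425893/7493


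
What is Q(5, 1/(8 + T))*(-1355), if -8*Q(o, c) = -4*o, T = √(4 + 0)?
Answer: -6775/2 ≈ -3387.5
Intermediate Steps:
T = 2 (T = √4 = 2)
Q(o, c) = o/2 (Q(o, c) = -(-1)*o/2 = o/2)
Q(5, 1/(8 + T))*(-1355) = ((½)*5)*(-1355) = (5/2)*(-1355) = -6775/2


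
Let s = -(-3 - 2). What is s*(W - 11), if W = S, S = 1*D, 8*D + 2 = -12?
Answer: -255/4 ≈ -63.750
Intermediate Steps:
D = -7/4 (D = -¼ + (⅛)*(-12) = -¼ - 3/2 = -7/4 ≈ -1.7500)
S = -7/4 (S = 1*(-7/4) = -7/4 ≈ -1.7500)
W = -7/4 ≈ -1.7500
s = 5 (s = -1*(-5) = 5)
s*(W - 11) = 5*(-7/4 - 11) = 5*(-51/4) = -255/4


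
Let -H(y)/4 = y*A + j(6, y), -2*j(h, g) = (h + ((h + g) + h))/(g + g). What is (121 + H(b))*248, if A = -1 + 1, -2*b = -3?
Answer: 33232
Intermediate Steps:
b = 3/2 (b = -½*(-3) = 3/2 ≈ 1.5000)
A = 0
j(h, g) = -(g + 3*h)/(4*g) (j(h, g) = -(h + ((h + g) + h))/(2*(g + g)) = -(h + ((g + h) + h))/(2*(2*g)) = -(h + (g + 2*h))*1/(2*g)/2 = -(g + 3*h)*1/(2*g)/2 = -(g + 3*h)/(4*g))
H(y) = -(-18 - y)/y (H(y) = -4*(y*0 + (-y - 3*6)/(4*y)) = -4*(0 + (-y - 18)/(4*y)) = -4*(0 + (-18 - y)/(4*y)) = -(-18 - y)/y)
(121 + H(b))*248 = (121 + (18 + 3/2)/(3/2))*248 = (121 + (⅔)*(39/2))*248 = (121 + 13)*248 = 134*248 = 33232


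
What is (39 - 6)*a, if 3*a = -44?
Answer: -484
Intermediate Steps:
a = -44/3 (a = (⅓)*(-44) = -44/3 ≈ -14.667)
(39 - 6)*a = (39 - 6)*(-44/3) = 33*(-44/3) = -484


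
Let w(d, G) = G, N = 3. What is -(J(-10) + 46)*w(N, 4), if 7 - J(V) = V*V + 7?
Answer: 216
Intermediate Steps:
J(V) = -V² (J(V) = 7 - (V*V + 7) = 7 - (V² + 7) = 7 - (7 + V²) = 7 + (-7 - V²) = -V²)
-(J(-10) + 46)*w(N, 4) = -(-1*(-10)² + 46)*4 = -(-1*100 + 46)*4 = -(-100 + 46)*4 = -(-54)*4 = -1*(-216) = 216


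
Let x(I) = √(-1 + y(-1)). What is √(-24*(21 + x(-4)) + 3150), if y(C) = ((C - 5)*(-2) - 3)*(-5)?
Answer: √(2646 - 24*I*√46) ≈ 51.464 - 1.5815*I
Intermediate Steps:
y(C) = -35 + 10*C (y(C) = ((-5 + C)*(-2) - 3)*(-5) = ((10 - 2*C) - 3)*(-5) = (7 - 2*C)*(-5) = -35 + 10*C)
x(I) = I*√46 (x(I) = √(-1 + (-35 + 10*(-1))) = √(-1 + (-35 - 10)) = √(-1 - 45) = √(-46) = I*√46)
√(-24*(21 + x(-4)) + 3150) = √(-24*(21 + I*√46) + 3150) = √((-504 - 24*I*√46) + 3150) = √(2646 - 24*I*√46)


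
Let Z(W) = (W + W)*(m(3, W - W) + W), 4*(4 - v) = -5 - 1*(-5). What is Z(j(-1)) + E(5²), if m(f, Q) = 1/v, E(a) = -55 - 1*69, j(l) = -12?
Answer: 158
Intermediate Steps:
v = 4 (v = 4 - (-5 - 1*(-5))/4 = 4 - (-5 + 5)/4 = 4 - ¼*0 = 4 + 0 = 4)
E(a) = -124 (E(a) = -55 - 69 = -124)
m(f, Q) = ¼ (m(f, Q) = 1/4 = ¼)
Z(W) = 2*W*(¼ + W) (Z(W) = (W + W)*(¼ + W) = (2*W)*(¼ + W) = 2*W*(¼ + W))
Z(j(-1)) + E(5²) = (½)*(-12)*(1 + 4*(-12)) - 124 = (½)*(-12)*(1 - 48) - 124 = (½)*(-12)*(-47) - 124 = 282 - 124 = 158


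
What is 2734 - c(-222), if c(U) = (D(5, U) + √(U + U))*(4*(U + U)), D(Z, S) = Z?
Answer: 11614 + 3552*I*√111 ≈ 11614.0 + 37423.0*I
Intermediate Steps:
c(U) = 8*U*(5 + √2*√U) (c(U) = (5 + √(U + U))*(4*(U + U)) = (5 + √(2*U))*(4*(2*U)) = (5 + √2*√U)*(8*U) = 8*U*(5 + √2*√U))
2734 - c(-222) = 2734 - (40*(-222) + 8*√2*(-222)^(3/2)) = 2734 - (-8880 + 8*√2*(-222*I*√222)) = 2734 - (-8880 - 3552*I*√111) = 2734 + (8880 + 3552*I*√111) = 11614 + 3552*I*√111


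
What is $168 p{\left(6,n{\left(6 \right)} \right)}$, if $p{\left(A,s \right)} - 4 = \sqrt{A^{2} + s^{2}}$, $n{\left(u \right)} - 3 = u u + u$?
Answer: $672 + 504 \sqrt{229} \approx 8298.9$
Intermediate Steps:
$n{\left(u \right)} = 3 + u + u^{2}$ ($n{\left(u \right)} = 3 + \left(u u + u\right) = 3 + \left(u^{2} + u\right) = 3 + \left(u + u^{2}\right) = 3 + u + u^{2}$)
$p{\left(A,s \right)} = 4 + \sqrt{A^{2} + s^{2}}$
$168 p{\left(6,n{\left(6 \right)} \right)} = 168 \left(4 + \sqrt{6^{2} + \left(3 + 6 + 6^{2}\right)^{2}}\right) = 168 \left(4 + \sqrt{36 + \left(3 + 6 + 36\right)^{2}}\right) = 168 \left(4 + \sqrt{36 + 45^{2}}\right) = 168 \left(4 + \sqrt{36 + 2025}\right) = 168 \left(4 + \sqrt{2061}\right) = 168 \left(4 + 3 \sqrt{229}\right) = 672 + 504 \sqrt{229}$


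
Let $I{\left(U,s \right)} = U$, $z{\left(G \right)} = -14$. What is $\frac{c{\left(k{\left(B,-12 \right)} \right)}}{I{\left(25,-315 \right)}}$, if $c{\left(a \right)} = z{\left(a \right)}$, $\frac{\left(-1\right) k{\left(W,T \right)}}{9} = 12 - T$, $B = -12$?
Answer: $- \frac{14}{25} \approx -0.56$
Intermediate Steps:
$k{\left(W,T \right)} = -108 + 9 T$ ($k{\left(W,T \right)} = - 9 \left(12 - T\right) = -108 + 9 T$)
$c{\left(a \right)} = -14$
$\frac{c{\left(k{\left(B,-12 \right)} \right)}}{I{\left(25,-315 \right)}} = - \frac{14}{25}$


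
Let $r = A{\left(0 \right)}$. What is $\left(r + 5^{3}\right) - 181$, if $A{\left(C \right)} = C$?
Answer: $-56$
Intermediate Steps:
$r = 0$
$\left(r + 5^{3}\right) - 181 = \left(0 + 5^{3}\right) - 181 = \left(0 + 125\right) - 181 = 125 - 181 = -56$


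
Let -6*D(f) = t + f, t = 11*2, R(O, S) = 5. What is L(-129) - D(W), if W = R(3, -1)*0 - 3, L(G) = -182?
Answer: -1073/6 ≈ -178.83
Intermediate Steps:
t = 22
W = -3 (W = 5*0 - 3 = 0 - 3 = -3)
D(f) = -11/3 - f/6 (D(f) = -(22 + f)/6 = -11/3 - f/6)
L(-129) - D(W) = -182 - (-11/3 - ⅙*(-3)) = -182 - (-11/3 + ½) = -182 - 1*(-19/6) = -182 + 19/6 = -1073/6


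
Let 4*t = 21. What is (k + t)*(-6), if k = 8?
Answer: -159/2 ≈ -79.500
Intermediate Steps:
t = 21/4 (t = (¼)*21 = 21/4 ≈ 5.2500)
(k + t)*(-6) = (8 + 21/4)*(-6) = (53/4)*(-6) = -159/2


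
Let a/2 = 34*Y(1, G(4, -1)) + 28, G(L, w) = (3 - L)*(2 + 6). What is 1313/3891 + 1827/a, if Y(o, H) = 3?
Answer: 7450237/1011660 ≈ 7.3644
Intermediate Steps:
G(L, w) = 24 - 8*L (G(L, w) = (3 - L)*8 = 24 - 8*L)
a = 260 (a = 2*(34*3 + 28) = 2*(102 + 28) = 2*130 = 260)
1313/3891 + 1827/a = 1313/3891 + 1827/260 = 7450237/1011660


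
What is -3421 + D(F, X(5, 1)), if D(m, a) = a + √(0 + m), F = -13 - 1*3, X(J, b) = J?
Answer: -3416 + 4*I ≈ -3416.0 + 4.0*I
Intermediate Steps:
F = -16 (F = -13 - 3 = -16)
D(m, a) = a + √m
-3421 + D(F, X(5, 1)) = -3421 + (5 + √(-16)) = -3421 + (5 + 4*I) = -3416 + 4*I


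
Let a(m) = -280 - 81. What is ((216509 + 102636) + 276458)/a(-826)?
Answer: -595603/361 ≈ -1649.9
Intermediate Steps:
a(m) = -361
((216509 + 102636) + 276458)/a(-826) = ((216509 + 102636) + 276458)/(-361) = (319145 + 276458)*(-1/361) = 595603*(-1/361) = -595603/361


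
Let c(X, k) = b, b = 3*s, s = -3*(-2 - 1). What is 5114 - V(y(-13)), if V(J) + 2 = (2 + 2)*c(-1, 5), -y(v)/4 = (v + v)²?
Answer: 5008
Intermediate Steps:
s = 9 (s = -3*(-3) = 9)
b = 27 (b = 3*9 = 27)
c(X, k) = 27
y(v) = -16*v² (y(v) = -4*(v + v)² = -4*4*v² = -16*v²)
V(J) = 106 (V(J) = -2 + (2 + 2)*27 = -2 + 4*27 = -2 + 108 = 106)
5114 - V(y(-13)) = 5114 - 1*106 = 5114 - 106 = 5008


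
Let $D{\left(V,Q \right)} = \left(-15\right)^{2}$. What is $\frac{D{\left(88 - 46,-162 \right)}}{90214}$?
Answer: $\frac{225}{90214} \approx 0.0024941$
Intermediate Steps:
$D{\left(V,Q \right)} = 225$
$\frac{D{\left(88 - 46,-162 \right)}}{90214} = \frac{225}{90214}$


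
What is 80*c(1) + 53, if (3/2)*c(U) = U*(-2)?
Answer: -161/3 ≈ -53.667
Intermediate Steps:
c(U) = -4*U/3 (c(U) = 2*(U*(-2))/3 = 2*(-2*U)/3 = -4*U/3)
80*c(1) + 53 = 80*(-4/3*1) + 53 = 80*(-4/3) + 53 = -320/3 + 53 = -161/3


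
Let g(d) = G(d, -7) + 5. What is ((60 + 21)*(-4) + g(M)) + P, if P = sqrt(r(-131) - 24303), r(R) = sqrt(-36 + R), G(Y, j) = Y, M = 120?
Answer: -199 + sqrt(-24303 + I*sqrt(167)) ≈ -198.96 + 155.89*I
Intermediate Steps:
g(d) = 5 + d (g(d) = d + 5 = 5 + d)
P = sqrt(-24303 + I*sqrt(167)) (P = sqrt(sqrt(-36 - 131) - 24303) = sqrt(sqrt(-167) - 24303) = sqrt(I*sqrt(167) - 24303) = sqrt(-24303 + I*sqrt(167)) ≈ 0.0414 + 155.89*I)
((60 + 21)*(-4) + g(M)) + P = ((60 + 21)*(-4) + (5 + 120)) + sqrt(-24303 + I*sqrt(167)) = (81*(-4) + 125) + sqrt(-24303 + I*sqrt(167)) = (-324 + 125) + sqrt(-24303 + I*sqrt(167)) = -199 + sqrt(-24303 + I*sqrt(167))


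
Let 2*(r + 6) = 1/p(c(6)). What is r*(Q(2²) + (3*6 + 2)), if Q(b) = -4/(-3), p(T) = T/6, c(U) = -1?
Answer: -192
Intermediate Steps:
p(T) = T/6 (p(T) = T*(⅙) = T/6)
r = -9 (r = -6 + 1/(2*(((⅙)*(-1)))) = -6 + 1/(2*(-⅙)) = -6 + (½)*(-6) = -6 - 3 = -9)
Q(b) = 4/3 (Q(b) = -4*(-⅓) = 4/3)
r*(Q(2²) + (3*6 + 2)) = -9*(4/3 + (3*6 + 2)) = -9*(4/3 + (18 + 2)) = -9*(4/3 + 20) = -9*64/3 = -192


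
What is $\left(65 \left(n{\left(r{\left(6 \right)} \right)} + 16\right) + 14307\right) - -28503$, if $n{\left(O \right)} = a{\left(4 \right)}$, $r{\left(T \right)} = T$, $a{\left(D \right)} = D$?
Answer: $44110$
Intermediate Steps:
$n{\left(O \right)} = 4$
$\left(65 \left(n{\left(r{\left(6 \right)} \right)} + 16\right) + 14307\right) - -28503 = \left(65 \left(4 + 16\right) + 14307\right) - -28503 = \left(65 \cdot 20 + 14307\right) + 28503 = \left(1300 + 14307\right) + 28503 = 15607 + 28503 = 44110$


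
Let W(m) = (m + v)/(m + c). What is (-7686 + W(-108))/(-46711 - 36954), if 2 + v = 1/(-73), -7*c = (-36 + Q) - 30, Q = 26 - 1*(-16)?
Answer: 136884293/1490240980 ≈ 0.091854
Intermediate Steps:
Q = 42 (Q = 26 + 16 = 42)
c = 24/7 (c = -((-36 + 42) - 30)/7 = -(6 - 30)/7 = -⅐*(-24) = 24/7 ≈ 3.4286)
v = -147/73 (v = -2 + 1/(-73) = -2 - 1/73 = -147/73 ≈ -2.0137)
W(m) = (-147/73 + m)/(24/7 + m) (W(m) = (m - 147/73)/(m + 24/7) = (-147/73 + m)/(24/7 + m))
(-7686 + W(-108))/(-46711 - 36954) = (-7686 + 7*(-147 + 73*(-108))/(73*(24 + 7*(-108))))/(-46711 - 36954) = (-7686 + 7*(-147 - 7884)/(73*(24 - 756)))/(-83665) = (-7686 + (7/73)*(-8031)/(-732))*(-1/83665) = (-7686 + (7/73)*(-1/732)*(-8031))*(-1/83665) = (-7686 + 18739/17812)*(-1/83665) = -136884293/17812*(-1/83665) = 136884293/1490240980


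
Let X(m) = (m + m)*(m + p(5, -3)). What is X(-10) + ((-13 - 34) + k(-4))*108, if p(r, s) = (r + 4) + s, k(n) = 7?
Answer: -4240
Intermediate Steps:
p(r, s) = 4 + r + s (p(r, s) = (4 + r) + s = 4 + r + s)
X(m) = 2*m*(6 + m) (X(m) = (m + m)*(m + (4 + 5 - 3)) = (2*m)*(m + 6) = (2*m)*(6 + m) = 2*m*(6 + m))
X(-10) + ((-13 - 34) + k(-4))*108 = 2*(-10)*(6 - 10) + ((-13 - 34) + 7)*108 = 2*(-10)*(-4) + (-47 + 7)*108 = 80 - 40*108 = 80 - 4320 = -4240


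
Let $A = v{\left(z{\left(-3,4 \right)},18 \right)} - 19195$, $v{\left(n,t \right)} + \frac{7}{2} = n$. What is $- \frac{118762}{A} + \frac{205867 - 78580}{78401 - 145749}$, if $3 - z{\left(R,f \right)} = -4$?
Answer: $\frac{11111109431}{2585018284} \approx 4.2983$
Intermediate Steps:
$z{\left(R,f \right)} = 7$ ($z{\left(R,f \right)} = 3 - -4 = 3 + 4 = 7$)
$v{\left(n,t \right)} = - \frac{7}{2} + n$
$A = - \frac{38383}{2}$ ($A = \left(- \frac{7}{2} + 7\right) - 19195 = \frac{7}{2} - 19195 = - \frac{38383}{2} \approx -19192.0$)
$- \frac{118762}{A} + \frac{205867 - 78580}{78401 - 145749} = - \frac{118762}{- \frac{38383}{2}} + \frac{205867 - 78580}{78401 - 145749} = \left(-118762\right) \left(- \frac{2}{38383}\right) + \frac{127287}{-67348} = \frac{237524}{38383} + 127287 \left(- \frac{1}{67348}\right) = \frac{237524}{38383} - \frac{127287}{67348} = \frac{11111109431}{2585018284}$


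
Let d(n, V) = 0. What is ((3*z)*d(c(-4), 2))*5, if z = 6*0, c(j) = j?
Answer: 0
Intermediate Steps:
z = 0
((3*z)*d(c(-4), 2))*5 = ((3*0)*0)*5 = (0*0)*5 = 0*5 = 0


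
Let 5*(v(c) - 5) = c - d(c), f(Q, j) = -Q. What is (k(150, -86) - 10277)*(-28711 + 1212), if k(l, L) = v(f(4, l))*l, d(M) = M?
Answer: 261982973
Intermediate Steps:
v(c) = 5 (v(c) = 5 + (c - c)/5 = 5 + (⅕)*0 = 5 + 0 = 5)
k(l, L) = 5*l
(k(150, -86) - 10277)*(-28711 + 1212) = (5*150 - 10277)*(-28711 + 1212) = (750 - 10277)*(-27499) = -9527*(-27499) = 261982973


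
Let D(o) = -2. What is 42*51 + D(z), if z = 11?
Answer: 2140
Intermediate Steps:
42*51 + D(z) = 42*51 - 2 = 2142 - 2 = 2140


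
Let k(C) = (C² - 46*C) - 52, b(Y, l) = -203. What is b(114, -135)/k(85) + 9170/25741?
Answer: 24696287/83992883 ≈ 0.29403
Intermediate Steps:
k(C) = -52 + C² - 46*C
b(114, -135)/k(85) + 9170/25741 = -203/(-52 + 85² - 46*85) + 9170/25741 = -203/(-52 + 7225 - 3910) + 9170*(1/25741) = -203/3263 + 9170/25741 = 24696287/83992883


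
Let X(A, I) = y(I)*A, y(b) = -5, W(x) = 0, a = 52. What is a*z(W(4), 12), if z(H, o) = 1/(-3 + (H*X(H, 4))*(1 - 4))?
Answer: -52/3 ≈ -17.333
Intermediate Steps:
X(A, I) = -5*A
z(H, o) = 1/(-3 + 15*H²) (z(H, o) = 1/(-3 + (H*(-5*H))*(1 - 4)) = 1/(-3 - 5*H²*(-3)) = 1/(-3 + 15*H²))
a*z(W(4), 12) = 52*(1/(3*(-1 + 5*0²))) = 52*(1/(3*(-1 + 5*0))) = 52*(1/(3*(-1 + 0))) = 52*((⅓)/(-1)) = 52*((⅓)*(-1)) = 52*(-⅓) = -52/3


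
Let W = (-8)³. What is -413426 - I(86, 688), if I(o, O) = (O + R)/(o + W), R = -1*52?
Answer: -29353140/71 ≈ -4.1342e+5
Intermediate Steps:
R = -52
W = -512
I(o, O) = (-52 + O)/(-512 + o) (I(o, O) = (O - 52)/(o - 512) = (-52 + O)/(-512 + o))
-413426 - I(86, 688) = -413426 - (-52 + 688)/(-512 + 86) = -413426 - 636/(-426) = -413426 - (-1)*636/426 = -413426 - 1*(-106/71) = -413426 + 106/71 = -29353140/71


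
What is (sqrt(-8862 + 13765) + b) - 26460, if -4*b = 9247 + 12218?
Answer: -127305/4 + sqrt(4903) ≈ -31756.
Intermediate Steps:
b = -21465/4 (b = -(9247 + 12218)/4 = -1/4*21465 = -21465/4 ≈ -5366.3)
(sqrt(-8862 + 13765) + b) - 26460 = (sqrt(-8862 + 13765) - 21465/4) - 26460 = (sqrt(4903) - 21465/4) - 26460 = (-21465/4 + sqrt(4903)) - 26460 = -127305/4 + sqrt(4903)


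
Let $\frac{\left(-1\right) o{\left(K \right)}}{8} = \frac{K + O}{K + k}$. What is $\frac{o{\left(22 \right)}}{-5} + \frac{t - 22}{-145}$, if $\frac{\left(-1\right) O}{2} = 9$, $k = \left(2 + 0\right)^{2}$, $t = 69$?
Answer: $- \frac{147}{1885} \approx -0.077984$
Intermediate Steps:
$k = 4$ ($k = 2^{2} = 4$)
$O = -18$ ($O = \left(-2\right) 9 = -18$)
$o{\left(K \right)} = - \frac{8 \left(-18 + K\right)}{4 + K}$ ($o{\left(K \right)} = - 8 \frac{K - 18}{K + 4} = - 8 \frac{-18 + K}{4 + K} = - \frac{8 \left(-18 + K\right)}{4 + K}$)
$\frac{o{\left(22 \right)}}{-5} + \frac{t - 22}{-145} = \frac{8 \frac{1}{4 + 22} \left(18 - 22\right)}{-5} + \frac{69 - 22}{-145} = \frac{8 \left(18 - 22\right)}{26} \left(- \frac{1}{5}\right) + \left(69 - 22\right) \left(- \frac{1}{145}\right) = 8 \cdot \frac{1}{26} \left(-4\right) \left(- \frac{1}{5}\right) + 47 \left(- \frac{1}{145}\right) = \left(- \frac{16}{13}\right) \left(- \frac{1}{5}\right) - \frac{47}{145} = \frac{16}{65} - \frac{47}{145} = - \frac{147}{1885}$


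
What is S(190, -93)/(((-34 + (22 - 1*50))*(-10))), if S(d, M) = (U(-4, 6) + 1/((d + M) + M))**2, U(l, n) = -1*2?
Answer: 49/9920 ≈ 0.0049395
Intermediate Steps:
U(l, n) = -2
S(d, M) = (-2 + 1/(d + 2*M))**2 (S(d, M) = (-2 + 1/((d + M) + M))**2 = (-2 + 1/((M + d) + M))**2 = (-2 + 1/(d + 2*M))**2)
S(190, -93)/(((-34 + (22 - 1*50))*(-10))) = ((1 - 4*(-93) - 2*190)**2/(190 + 2*(-93))**2)/(((-34 + (22 - 1*50))*(-10))) = ((1 + 372 - 380)**2/(190 - 186)**2)/(((-34 + (22 - 50))*(-10))) = ((-7)**2/4**2)/(((-34 - 28)*(-10))) = ((1/16)*49)/((-62*(-10))) = (49/16)/620 = (49/16)*(1/620) = 49/9920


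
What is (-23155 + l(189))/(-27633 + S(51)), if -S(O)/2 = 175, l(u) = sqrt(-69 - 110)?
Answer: 23155/27983 - I*sqrt(179)/27983 ≈ 0.82747 - 0.00047811*I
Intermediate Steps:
l(u) = I*sqrt(179) (l(u) = sqrt(-179) = I*sqrt(179))
S(O) = -350 (S(O) = -2*175 = -350)
(-23155 + l(189))/(-27633 + S(51)) = (-23155 + I*sqrt(179))/(-27633 - 350) = (-23155 + I*sqrt(179))/(-27983) = (-23155 + I*sqrt(179))*(-1/27983) = 23155/27983 - I*sqrt(179)/27983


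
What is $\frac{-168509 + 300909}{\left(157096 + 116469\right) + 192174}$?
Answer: $\frac{132400}{465739} \approx 0.28428$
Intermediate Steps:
$\frac{-168509 + 300909}{\left(157096 + 116469\right) + 192174} = \frac{132400}{273565 + 192174} = \frac{132400}{465739}$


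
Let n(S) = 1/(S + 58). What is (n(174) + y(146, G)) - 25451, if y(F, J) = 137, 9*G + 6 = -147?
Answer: -5872847/232 ≈ -25314.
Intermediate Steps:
G = -17 (G = -2/3 + (1/9)*(-147) = -2/3 - 49/3 = -17)
n(S) = 1/(58 + S)
(n(174) + y(146, G)) - 25451 = (1/(58 + 174) + 137) - 25451 = (1/232 + 137) - 25451 = 31785/232 - 25451 = -5872847/232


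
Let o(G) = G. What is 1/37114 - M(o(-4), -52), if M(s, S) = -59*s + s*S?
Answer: -16478615/37114 ≈ -444.00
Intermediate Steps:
M(s, S) = -59*s + S*s
1/37114 - M(o(-4), -52) = 1/37114 - (-4)*(-59 - 52) = 1/37114 - (-4)*(-111) = 1/37114 - 1*444 = 1/37114 - 444 = -16478615/37114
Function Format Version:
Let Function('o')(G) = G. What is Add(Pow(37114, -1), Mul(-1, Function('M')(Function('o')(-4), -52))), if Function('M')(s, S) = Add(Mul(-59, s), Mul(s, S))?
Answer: Rational(-16478615, 37114) ≈ -444.00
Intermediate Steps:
Function('M')(s, S) = Add(Mul(-59, s), Mul(S, s))
Add(Pow(37114, -1), Mul(-1, Function('M')(Function('o')(-4), -52))) = Add(Pow(37114, -1), Mul(-1, Mul(-4, Add(-59, -52)))) = Add(Rational(1, 37114), Mul(-1, Mul(-4, -111))) = Add(Rational(1, 37114), Mul(-1, 444)) = Add(Rational(1, 37114), -444) = Rational(-16478615, 37114)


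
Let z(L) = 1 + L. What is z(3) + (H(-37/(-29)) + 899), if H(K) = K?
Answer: 26224/29 ≈ 904.28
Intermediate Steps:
z(3) + (H(-37/(-29)) + 899) = (1 + 3) + (-37/(-29) + 899) = 4 + (-37*(-1/29) + 899) = 4 + (37/29 + 899) = 4 + 26108/29 = 26224/29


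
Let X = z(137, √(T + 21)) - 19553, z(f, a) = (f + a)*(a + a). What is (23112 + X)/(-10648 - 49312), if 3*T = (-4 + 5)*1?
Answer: -2161/35976 - 274*√3/22485 ≈ -0.081174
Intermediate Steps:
T = ⅓ (T = ((-4 + 5)*1)/3 = (1*1)/3 = (⅓)*1 = ⅓ ≈ 0.33333)
z(f, a) = 2*a*(a + f) (z(f, a) = (a + f)*(2*a) = 2*a*(a + f))
X = -19553 + 16*√3*(137 + 8*√3/3)/3 (X = 2*√(⅓ + 21)*(√(⅓ + 21) + 137) - 19553 = 2*√(64/3)*(√(64/3) + 137) - 19553 = 2*(8*√3/3)*(8*√3/3 + 137) - 19553 = 2*(8*√3/3)*(137 + 8*√3/3) - 19553 = 16*√3*(137 + 8*√3/3)/3 - 19553 = -19553 + 16*√3*(137 + 8*√3/3)/3 ≈ -18245.)
(23112 + X)/(-10648 - 49312) = (23112 + (-58531/3 + 2192*√3/3))/(-10648 - 49312) = (10805/3 + 2192*√3/3)/(-59960) = (10805/3 + 2192*√3/3)*(-1/59960) = -2161/35976 - 274*√3/22485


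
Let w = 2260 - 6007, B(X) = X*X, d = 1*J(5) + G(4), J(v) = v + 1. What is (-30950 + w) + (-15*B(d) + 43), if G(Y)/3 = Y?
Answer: -39514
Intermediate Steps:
J(v) = 1 + v
G(Y) = 3*Y
d = 18 (d = 1*(1 + 5) + 3*4 = 1*6 + 12 = 6 + 12 = 18)
B(X) = X²
w = -3747
(-30950 + w) + (-15*B(d) + 43) = (-30950 - 3747) + (-15*18² + 43) = -34697 + (-15*324 + 43) = -34697 + (-4860 + 43) = -34697 - 4817 = -39514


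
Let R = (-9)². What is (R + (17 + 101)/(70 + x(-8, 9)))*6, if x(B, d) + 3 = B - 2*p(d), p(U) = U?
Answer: 20634/41 ≈ 503.27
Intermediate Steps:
R = 81
x(B, d) = -3 + B - 2*d (x(B, d) = -3 + (B - 2*d) = -3 + B - 2*d)
(R + (17 + 101)/(70 + x(-8, 9)))*6 = (81 + (17 + 101)/(70 + (-3 - 8 - 2*9)))*6 = (81 + 118/(70 + (-3 - 8 - 18)))*6 = (81 + 118/(70 - 29))*6 = (81 + 118/41)*6 = (3439/41)*6 = 20634/41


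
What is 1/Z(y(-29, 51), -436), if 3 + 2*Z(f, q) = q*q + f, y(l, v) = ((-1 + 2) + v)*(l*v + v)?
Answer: 2/115837 ≈ 1.7266e-5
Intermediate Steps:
y(l, v) = (1 + v)*(v + l*v)
Z(f, q) = -3/2 + f/2 + q²/2 (Z(f, q) = -3/2 + (q*q + f)/2 = -3/2 + (q² + f)/2 = -3/2 + (f + q²)/2 = -3/2 + (f/2 + q²/2) = -3/2 + f/2 + q²/2)
1/Z(y(-29, 51), -436) = 1/(-3/2 + (51*(1 - 29 + 51 - 29*51))/2 + (½)*(-436)²) = 1/(-3/2 + (51*(1 - 29 + 51 - 1479))/2 + (½)*190096) = 1/(-3/2 + (51*(-1456))/2 + 95048) = 1/(-3/2 + (½)*(-74256) + 95048) = 1/(-3/2 - 37128 + 95048) = 1/(115837/2) = 2/115837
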